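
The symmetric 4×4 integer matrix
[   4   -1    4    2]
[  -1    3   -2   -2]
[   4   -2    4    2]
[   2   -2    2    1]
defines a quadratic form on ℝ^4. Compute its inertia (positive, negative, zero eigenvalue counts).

step 0: pivot 4 → sign +
step 1: pivot 11/4 → sign +
step 2: pivot -4/11 → sign −
step 3: row/col 3 already zero → sign 0
signature = (2, 1, 1)

Answer: (2, 1, 1)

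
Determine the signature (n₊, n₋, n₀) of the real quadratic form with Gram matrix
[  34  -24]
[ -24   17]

Answer: (2, 0, 0)

Derivation:
step 0: pivot 34 → sign +
step 1: pivot 1/17 → sign +
signature = (2, 0, 0)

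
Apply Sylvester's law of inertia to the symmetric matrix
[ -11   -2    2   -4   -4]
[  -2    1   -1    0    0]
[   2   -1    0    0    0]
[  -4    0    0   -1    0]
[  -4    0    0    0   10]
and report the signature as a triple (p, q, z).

Answer: (2, 3, 0)

Derivation:
step 0: pivot -11 → sign −
step 1: pivot 15/11 → sign +
step 2: pivot -1 → sign −
step 3: pivot 1/15 → sign +
step 4: pivot -6 → sign −
signature = (2, 3, 0)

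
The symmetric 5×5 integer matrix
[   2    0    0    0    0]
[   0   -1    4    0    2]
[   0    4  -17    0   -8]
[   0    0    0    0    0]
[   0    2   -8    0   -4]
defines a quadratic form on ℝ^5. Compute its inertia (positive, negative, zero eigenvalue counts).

step 0: pivot 2 → sign +
step 1: pivot -1 → sign −
step 2: pivot -1 → sign −
step 3: row/col 3 already zero → sign 0
step 4: row/col 4 already zero → sign 0
signature = (1, 2, 2)

Answer: (1, 2, 2)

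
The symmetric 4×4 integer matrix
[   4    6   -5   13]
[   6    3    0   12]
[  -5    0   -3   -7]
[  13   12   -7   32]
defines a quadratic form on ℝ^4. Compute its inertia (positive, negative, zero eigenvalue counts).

step 0: pivot 4 → sign +
step 1: pivot -6 → sign −
step 2: pivot 1/8 → sign +
step 3: pivot -1 → sign −
signature = (2, 2, 0)

Answer: (2, 2, 0)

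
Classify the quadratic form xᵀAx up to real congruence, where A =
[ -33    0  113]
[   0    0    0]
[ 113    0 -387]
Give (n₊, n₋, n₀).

step 0: pivot -33 → sign −
step 1: pivot -2/33 → sign −
step 2: row/col 2 already zero → sign 0
signature = (0, 2, 1)

Answer: (0, 2, 1)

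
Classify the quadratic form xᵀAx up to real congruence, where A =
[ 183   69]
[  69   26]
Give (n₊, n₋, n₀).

Answer: (1, 1, 0)

Derivation:
step 0: pivot 183 → sign +
step 1: pivot -1/61 → sign −
signature = (1, 1, 0)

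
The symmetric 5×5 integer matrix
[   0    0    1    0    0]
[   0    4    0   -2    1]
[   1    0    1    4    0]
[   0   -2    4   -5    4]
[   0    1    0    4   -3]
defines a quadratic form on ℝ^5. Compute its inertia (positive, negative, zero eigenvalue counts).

Answer: (3, 2, 0)

Derivation:
step 0: pivot 4 → sign +
step 1: pivot 1 → sign +
step 2: pivot -1 → sign −
step 3: pivot -6 → sign −
step 4: pivot 1/8 → sign +
signature = (3, 2, 0)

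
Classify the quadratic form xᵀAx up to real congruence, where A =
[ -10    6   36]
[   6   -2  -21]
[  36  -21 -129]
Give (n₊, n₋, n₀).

Answer: (2, 1, 0)

Derivation:
step 0: pivot -10 → sign −
step 1: pivot 8/5 → sign +
step 2: pivot 3/8 → sign +
signature = (2, 1, 0)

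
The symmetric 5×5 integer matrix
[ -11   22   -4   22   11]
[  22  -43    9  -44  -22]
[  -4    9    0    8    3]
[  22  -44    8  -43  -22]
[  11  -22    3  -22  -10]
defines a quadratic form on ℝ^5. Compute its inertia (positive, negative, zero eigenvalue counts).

step 0: pivot -11 → sign −
step 1: pivot 1 → sign +
step 2: pivot 5/11 → sign +
step 3: pivot 1 → sign +
step 4: pivot -6/5 → sign −
signature = (3, 2, 0)

Answer: (3, 2, 0)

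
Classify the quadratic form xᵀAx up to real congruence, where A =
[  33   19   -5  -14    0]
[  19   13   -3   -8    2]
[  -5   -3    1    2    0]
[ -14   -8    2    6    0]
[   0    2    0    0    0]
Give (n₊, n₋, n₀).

Answer: (3, 1, 1)

Derivation:
step 0: pivot 33 → sign +
step 1: pivot 68/33 → sign +
step 2: pivot 4/17 → sign +
step 3: pivot -2 → sign −
step 4: row/col 4 already zero → sign 0
signature = (3, 1, 1)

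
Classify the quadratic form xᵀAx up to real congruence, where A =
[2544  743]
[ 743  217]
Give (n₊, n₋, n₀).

Answer: (1, 1, 0)

Derivation:
step 0: pivot 2544 → sign +
step 1: pivot -1/2544 → sign −
signature = (1, 1, 0)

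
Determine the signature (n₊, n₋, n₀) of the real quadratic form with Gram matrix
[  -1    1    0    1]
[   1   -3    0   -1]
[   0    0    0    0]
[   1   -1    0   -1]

step 0: pivot -1 → sign −
step 1: pivot -2 → sign −
step 2: row/col 2 already zero → sign 0
step 3: row/col 3 already zero → sign 0
signature = (0, 2, 2)

Answer: (0, 2, 2)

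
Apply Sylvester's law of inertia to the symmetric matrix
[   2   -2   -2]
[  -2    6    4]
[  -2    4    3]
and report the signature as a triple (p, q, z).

step 0: pivot 2 → sign +
step 1: pivot 4 → sign +
step 2: row/col 2 already zero → sign 0
signature = (2, 0, 1)

Answer: (2, 0, 1)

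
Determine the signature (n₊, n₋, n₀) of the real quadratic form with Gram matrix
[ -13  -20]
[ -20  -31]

Answer: (0, 2, 0)

Derivation:
step 0: pivot -13 → sign −
step 1: pivot -3/13 → sign −
signature = (0, 2, 0)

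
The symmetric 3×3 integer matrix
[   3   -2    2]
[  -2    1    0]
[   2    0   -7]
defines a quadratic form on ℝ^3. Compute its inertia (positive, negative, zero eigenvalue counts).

Answer: (1, 2, 0)

Derivation:
step 0: pivot 3 → sign +
step 1: pivot -1/3 → sign −
step 2: pivot -3 → sign −
signature = (1, 2, 0)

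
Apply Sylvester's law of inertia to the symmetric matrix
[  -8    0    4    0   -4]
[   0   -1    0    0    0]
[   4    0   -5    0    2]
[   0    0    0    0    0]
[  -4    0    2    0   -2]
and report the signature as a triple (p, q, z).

Answer: (0, 3, 2)

Derivation:
step 0: pivot -8 → sign −
step 1: pivot -1 → sign −
step 2: pivot -3 → sign −
step 3: row/col 3 already zero → sign 0
step 4: row/col 4 already zero → sign 0
signature = (0, 3, 2)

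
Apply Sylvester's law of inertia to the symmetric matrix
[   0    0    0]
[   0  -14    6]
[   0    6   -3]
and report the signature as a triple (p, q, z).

step 0: pivot -14 → sign −
step 1: pivot -3/7 → sign −
step 2: row/col 2 already zero → sign 0
signature = (0, 2, 1)

Answer: (0, 2, 1)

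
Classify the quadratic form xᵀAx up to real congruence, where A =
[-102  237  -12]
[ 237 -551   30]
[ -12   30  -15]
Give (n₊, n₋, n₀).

step 0: pivot -102 → sign −
step 1: pivot -11/34 → sign −
step 2: pivot 3/11 → sign +
signature = (1, 2, 0)

Answer: (1, 2, 0)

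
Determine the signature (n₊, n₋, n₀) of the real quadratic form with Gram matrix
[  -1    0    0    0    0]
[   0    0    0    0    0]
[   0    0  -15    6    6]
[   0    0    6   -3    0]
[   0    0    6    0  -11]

step 0: pivot -1 → sign −
step 1: pivot -15 → sign −
step 2: pivot -3/5 → sign −
step 3: pivot 1 → sign +
step 4: row/col 4 already zero → sign 0
signature = (1, 3, 1)

Answer: (1, 3, 1)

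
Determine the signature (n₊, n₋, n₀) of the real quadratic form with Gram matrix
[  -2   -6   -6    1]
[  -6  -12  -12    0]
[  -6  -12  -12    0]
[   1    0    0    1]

Answer: (1, 1, 2)

Derivation:
step 0: pivot -2 → sign −
step 1: pivot 6 → sign +
step 2: row/col 2 already zero → sign 0
step 3: row/col 3 already zero → sign 0
signature = (1, 1, 2)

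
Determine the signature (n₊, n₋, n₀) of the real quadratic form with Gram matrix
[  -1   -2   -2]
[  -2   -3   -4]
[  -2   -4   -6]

Answer: (1, 2, 0)

Derivation:
step 0: pivot -1 → sign −
step 1: pivot 1 → sign +
step 2: pivot -2 → sign −
signature = (1, 2, 0)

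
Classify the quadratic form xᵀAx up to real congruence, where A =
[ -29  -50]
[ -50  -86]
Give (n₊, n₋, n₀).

Answer: (1, 1, 0)

Derivation:
step 0: pivot -29 → sign −
step 1: pivot 6/29 → sign +
signature = (1, 1, 0)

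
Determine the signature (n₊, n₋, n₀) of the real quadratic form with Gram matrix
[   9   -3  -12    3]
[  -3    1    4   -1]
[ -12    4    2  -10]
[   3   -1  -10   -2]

step 0: pivot 9 → sign +
step 1: pivot -14 → sign −
step 2: pivot -3/7 → sign −
step 3: row/col 3 already zero → sign 0
signature = (1, 2, 1)

Answer: (1, 2, 1)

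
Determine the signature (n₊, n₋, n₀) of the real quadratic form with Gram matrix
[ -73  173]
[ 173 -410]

Answer: (0, 2, 0)

Derivation:
step 0: pivot -73 → sign −
step 1: pivot -1/73 → sign −
signature = (0, 2, 0)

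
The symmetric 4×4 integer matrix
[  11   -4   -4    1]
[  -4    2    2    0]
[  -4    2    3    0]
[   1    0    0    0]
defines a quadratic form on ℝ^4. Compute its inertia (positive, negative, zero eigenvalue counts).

Answer: (3, 1, 0)

Derivation:
step 0: pivot 11 → sign +
step 1: pivot 6/11 → sign +
step 2: pivot 1 → sign +
step 3: pivot -1/3 → sign −
signature = (3, 1, 0)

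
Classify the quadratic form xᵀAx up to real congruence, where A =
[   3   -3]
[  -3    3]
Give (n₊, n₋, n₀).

Answer: (1, 0, 1)

Derivation:
step 0: pivot 3 → sign +
step 1: row/col 1 already zero → sign 0
signature = (1, 0, 1)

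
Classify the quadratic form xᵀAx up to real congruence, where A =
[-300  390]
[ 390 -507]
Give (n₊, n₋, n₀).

Answer: (0, 1, 1)

Derivation:
step 0: pivot -300 → sign −
step 1: row/col 1 already zero → sign 0
signature = (0, 1, 1)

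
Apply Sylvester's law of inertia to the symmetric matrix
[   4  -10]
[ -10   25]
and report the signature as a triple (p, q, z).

Answer: (1, 0, 1)

Derivation:
step 0: pivot 4 → sign +
step 1: row/col 1 already zero → sign 0
signature = (1, 0, 1)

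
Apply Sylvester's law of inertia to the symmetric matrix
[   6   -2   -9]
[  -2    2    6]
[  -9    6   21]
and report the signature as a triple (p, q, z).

Answer: (3, 0, 0)

Derivation:
step 0: pivot 6 → sign +
step 1: pivot 4/3 → sign +
step 2: pivot 3/4 → sign +
signature = (3, 0, 0)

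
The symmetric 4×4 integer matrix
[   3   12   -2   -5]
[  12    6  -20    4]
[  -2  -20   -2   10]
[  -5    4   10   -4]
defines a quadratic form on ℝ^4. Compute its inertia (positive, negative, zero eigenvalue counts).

step 0: pivot 3 → sign +
step 1: pivot -42 → sign −
step 2: pivot 2/21 → sign +
step 3: pivot 1 → sign +
signature = (3, 1, 0)

Answer: (3, 1, 0)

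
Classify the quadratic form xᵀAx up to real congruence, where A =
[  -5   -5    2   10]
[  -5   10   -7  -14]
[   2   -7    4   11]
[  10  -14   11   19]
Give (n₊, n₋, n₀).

step 0: pivot -5 → sign −
step 1: pivot 15 → sign +
step 2: pivot -3/5 → sign −
step 3: pivot 6/5 → sign +
signature = (2, 2, 0)

Answer: (2, 2, 0)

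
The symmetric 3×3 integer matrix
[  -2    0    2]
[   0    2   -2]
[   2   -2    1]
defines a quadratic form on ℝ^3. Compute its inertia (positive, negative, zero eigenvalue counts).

Answer: (2, 1, 0)

Derivation:
step 0: pivot -2 → sign −
step 1: pivot 2 → sign +
step 2: pivot 1 → sign +
signature = (2, 1, 0)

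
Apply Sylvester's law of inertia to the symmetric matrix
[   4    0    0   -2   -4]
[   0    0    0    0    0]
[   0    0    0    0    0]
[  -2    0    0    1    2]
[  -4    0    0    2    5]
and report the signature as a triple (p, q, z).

step 0: pivot 4 → sign +
step 1: pivot 1 → sign +
step 2: row/col 2 already zero → sign 0
step 3: row/col 3 already zero → sign 0
step 4: row/col 4 already zero → sign 0
signature = (2, 0, 3)

Answer: (2, 0, 3)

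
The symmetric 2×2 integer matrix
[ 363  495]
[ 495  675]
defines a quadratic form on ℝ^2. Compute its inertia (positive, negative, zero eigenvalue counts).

step 0: pivot 363 → sign +
step 1: row/col 1 already zero → sign 0
signature = (1, 0, 1)

Answer: (1, 0, 1)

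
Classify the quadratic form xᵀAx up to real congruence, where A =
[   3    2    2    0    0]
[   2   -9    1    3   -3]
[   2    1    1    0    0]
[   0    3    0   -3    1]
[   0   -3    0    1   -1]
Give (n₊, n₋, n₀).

Answer: (1, 4, 0)

Derivation:
step 0: pivot 3 → sign +
step 1: pivot -31/3 → sign −
step 2: pivot -10/31 → sign −
step 3: pivot -21/10 → sign −
step 4: pivot -2/21 → sign −
signature = (1, 4, 0)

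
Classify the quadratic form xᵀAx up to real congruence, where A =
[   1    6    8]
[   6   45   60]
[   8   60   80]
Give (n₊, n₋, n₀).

Answer: (2, 0, 1)

Derivation:
step 0: pivot 1 → sign +
step 1: pivot 9 → sign +
step 2: row/col 2 already zero → sign 0
signature = (2, 0, 1)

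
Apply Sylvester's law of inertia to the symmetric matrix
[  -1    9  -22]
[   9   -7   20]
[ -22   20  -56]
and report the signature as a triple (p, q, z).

Answer: (1, 2, 0)

Derivation:
step 0: pivot -1 → sign −
step 1: pivot 74 → sign +
step 2: pivot -6/37 → sign −
signature = (1, 2, 0)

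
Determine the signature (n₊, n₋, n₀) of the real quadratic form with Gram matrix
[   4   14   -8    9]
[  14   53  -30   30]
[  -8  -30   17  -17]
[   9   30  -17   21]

Answer: (3, 1, 0)

Derivation:
step 0: pivot 4 → sign +
step 1: pivot 4 → sign +
step 2: pivot 3/16 → sign +
step 3: pivot -1/3 → sign −
signature = (3, 1, 0)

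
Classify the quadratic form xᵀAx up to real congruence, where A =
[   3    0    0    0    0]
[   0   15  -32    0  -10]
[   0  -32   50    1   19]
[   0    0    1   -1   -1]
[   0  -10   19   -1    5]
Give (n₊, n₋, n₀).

Answer: (2, 3, 0)

Derivation:
step 0: pivot 3 → sign +
step 1: pivot 15 → sign +
step 2: pivot -274/15 → sign −
step 3: pivot -259/274 → sign −
step 4: pivot -6/259 → sign −
signature = (2, 3, 0)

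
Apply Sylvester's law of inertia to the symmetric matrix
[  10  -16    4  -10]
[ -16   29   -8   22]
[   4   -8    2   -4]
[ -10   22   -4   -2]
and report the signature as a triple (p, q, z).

Answer: (2, 1, 1)

Derivation:
step 0: pivot 10 → sign +
step 1: pivot 17/5 → sign +
step 2: pivot -6/17 → sign −
step 3: row/col 3 already zero → sign 0
signature = (2, 1, 1)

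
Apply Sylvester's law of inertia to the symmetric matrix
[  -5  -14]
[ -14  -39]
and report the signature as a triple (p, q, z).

Answer: (1, 1, 0)

Derivation:
step 0: pivot -5 → sign −
step 1: pivot 1/5 → sign +
signature = (1, 1, 0)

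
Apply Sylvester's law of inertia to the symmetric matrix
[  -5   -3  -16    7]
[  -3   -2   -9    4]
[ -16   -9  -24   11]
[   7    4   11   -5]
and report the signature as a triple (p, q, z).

step 0: pivot -5 → sign −
step 1: pivot -1/5 → sign −
step 2: pivot 29 → sign +
step 3: pivot 1/29 → sign +
signature = (2, 2, 0)

Answer: (2, 2, 0)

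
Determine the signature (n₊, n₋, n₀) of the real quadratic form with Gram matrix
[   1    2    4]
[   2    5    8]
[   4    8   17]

Answer: (3, 0, 0)

Derivation:
step 0: pivot 1 → sign +
step 1: pivot 1 → sign +
step 2: pivot 1 → sign +
signature = (3, 0, 0)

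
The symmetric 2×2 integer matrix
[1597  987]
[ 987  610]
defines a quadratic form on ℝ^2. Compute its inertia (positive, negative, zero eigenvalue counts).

step 0: pivot 1597 → sign +
step 1: pivot 1/1597 → sign +
signature = (2, 0, 0)

Answer: (2, 0, 0)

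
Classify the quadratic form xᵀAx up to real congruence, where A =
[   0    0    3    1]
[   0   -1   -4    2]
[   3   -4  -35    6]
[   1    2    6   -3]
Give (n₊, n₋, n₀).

step 0: pivot -1 → sign −
step 1: pivot -19 → sign −
step 2: pivot 9/19 → sign +
step 3: pivot 2/9 → sign +
signature = (2, 2, 0)

Answer: (2, 2, 0)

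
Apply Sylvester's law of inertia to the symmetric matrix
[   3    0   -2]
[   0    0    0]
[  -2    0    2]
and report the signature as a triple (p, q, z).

step 0: pivot 3 → sign +
step 1: pivot 2/3 → sign +
step 2: row/col 2 already zero → sign 0
signature = (2, 0, 1)

Answer: (2, 0, 1)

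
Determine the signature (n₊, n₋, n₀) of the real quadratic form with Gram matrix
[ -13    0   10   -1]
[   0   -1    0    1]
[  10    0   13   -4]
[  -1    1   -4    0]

Answer: (1, 3, 0)

Derivation:
step 0: pivot -13 → sign −
step 1: pivot -1 → sign −
step 2: pivot 269/13 → sign +
step 3: pivot -6/269 → sign −
signature = (1, 3, 0)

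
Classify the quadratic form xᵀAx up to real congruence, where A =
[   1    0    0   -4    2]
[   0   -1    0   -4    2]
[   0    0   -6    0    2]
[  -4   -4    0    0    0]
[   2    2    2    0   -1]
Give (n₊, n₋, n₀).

Answer: (1, 3, 1)

Derivation:
step 0: pivot 1 → sign +
step 1: pivot -1 → sign −
step 2: pivot -6 → sign −
step 3: pivot -1/3 → sign −
step 4: row/col 4 already zero → sign 0
signature = (1, 3, 1)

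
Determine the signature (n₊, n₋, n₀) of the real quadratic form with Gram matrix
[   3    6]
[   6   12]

Answer: (1, 0, 1)

Derivation:
step 0: pivot 3 → sign +
step 1: row/col 1 already zero → sign 0
signature = (1, 0, 1)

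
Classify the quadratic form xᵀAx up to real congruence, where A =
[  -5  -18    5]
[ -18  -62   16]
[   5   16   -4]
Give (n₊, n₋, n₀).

step 0: pivot -5 → sign −
step 1: pivot 14/5 → sign +
step 2: pivot -3/7 → sign −
signature = (1, 2, 0)

Answer: (1, 2, 0)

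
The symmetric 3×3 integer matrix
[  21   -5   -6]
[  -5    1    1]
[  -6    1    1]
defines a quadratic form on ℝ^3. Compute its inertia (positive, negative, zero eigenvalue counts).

Answer: (2, 1, 0)

Derivation:
step 0: pivot 21 → sign +
step 1: pivot -4/21 → sign −
step 2: pivot 1/4 → sign +
signature = (2, 1, 0)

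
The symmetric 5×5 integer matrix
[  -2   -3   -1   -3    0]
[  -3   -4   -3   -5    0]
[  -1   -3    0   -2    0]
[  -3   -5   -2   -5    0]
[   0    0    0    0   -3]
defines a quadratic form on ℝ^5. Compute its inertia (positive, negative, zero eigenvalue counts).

Answer: (1, 3, 1)

Derivation:
step 0: pivot -2 → sign −
step 1: pivot 1/2 → sign +
step 2: pivot -4 → sign −
step 3: pivot -3 → sign −
step 4: row/col 4 already zero → sign 0
signature = (1, 3, 1)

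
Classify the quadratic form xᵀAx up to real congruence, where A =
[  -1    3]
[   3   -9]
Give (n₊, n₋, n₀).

Answer: (0, 1, 1)

Derivation:
step 0: pivot -1 → sign −
step 1: row/col 1 already zero → sign 0
signature = (0, 1, 1)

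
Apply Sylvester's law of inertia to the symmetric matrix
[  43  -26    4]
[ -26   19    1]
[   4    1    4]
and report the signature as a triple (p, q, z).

step 0: pivot 43 → sign +
step 1: pivot 141/43 → sign +
step 2: pivot 3/47 → sign +
signature = (3, 0, 0)

Answer: (3, 0, 0)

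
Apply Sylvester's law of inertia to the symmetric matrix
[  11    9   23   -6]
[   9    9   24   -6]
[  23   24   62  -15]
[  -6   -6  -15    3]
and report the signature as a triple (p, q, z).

step 0: pivot 11 → sign +
step 1: pivot 18/11 → sign +
step 2: pivot -5/2 → sign −
step 3: pivot -3/5 → sign −
signature = (2, 2, 0)

Answer: (2, 2, 0)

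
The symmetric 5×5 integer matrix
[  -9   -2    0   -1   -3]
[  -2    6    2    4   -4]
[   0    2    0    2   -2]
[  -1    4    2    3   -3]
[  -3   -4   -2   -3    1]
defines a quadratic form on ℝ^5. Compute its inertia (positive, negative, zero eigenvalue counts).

Answer: (2, 3, 0)

Derivation:
step 0: pivot -9 → sign −
step 1: pivot 58/9 → sign +
step 2: pivot -18/29 → sign −
step 3: pivot 10/9 → sign +
step 4: pivot -2/5 → sign −
signature = (2, 3, 0)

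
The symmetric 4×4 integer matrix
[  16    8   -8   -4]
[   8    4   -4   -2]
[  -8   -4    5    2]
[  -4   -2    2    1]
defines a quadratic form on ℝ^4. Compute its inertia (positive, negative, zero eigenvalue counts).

step 0: pivot 16 → sign +
step 1: pivot 1 → sign +
step 2: row/col 2 already zero → sign 0
step 3: row/col 3 already zero → sign 0
signature = (2, 0, 2)

Answer: (2, 0, 2)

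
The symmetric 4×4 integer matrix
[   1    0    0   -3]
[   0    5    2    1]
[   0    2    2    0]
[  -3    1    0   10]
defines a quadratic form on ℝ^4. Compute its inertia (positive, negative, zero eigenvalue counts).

Answer: (4, 0, 0)

Derivation:
step 0: pivot 1 → sign +
step 1: pivot 5 → sign +
step 2: pivot 6/5 → sign +
step 3: pivot 2/3 → sign +
signature = (4, 0, 0)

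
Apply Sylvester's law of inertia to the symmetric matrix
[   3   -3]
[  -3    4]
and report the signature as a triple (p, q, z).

step 0: pivot 3 → sign +
step 1: pivot 1 → sign +
signature = (2, 0, 0)

Answer: (2, 0, 0)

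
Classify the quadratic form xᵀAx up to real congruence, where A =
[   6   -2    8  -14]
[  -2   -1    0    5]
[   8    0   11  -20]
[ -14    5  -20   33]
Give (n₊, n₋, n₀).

Answer: (3, 1, 0)

Derivation:
step 0: pivot 6 → sign +
step 1: pivot -5/3 → sign −
step 2: pivot 23/5 → sign +
step 3: pivot 6/23 → sign +
signature = (3, 1, 0)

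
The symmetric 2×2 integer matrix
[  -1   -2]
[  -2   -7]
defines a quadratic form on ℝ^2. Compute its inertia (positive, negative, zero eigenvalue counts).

step 0: pivot -1 → sign −
step 1: pivot -3 → sign −
signature = (0, 2, 0)

Answer: (0, 2, 0)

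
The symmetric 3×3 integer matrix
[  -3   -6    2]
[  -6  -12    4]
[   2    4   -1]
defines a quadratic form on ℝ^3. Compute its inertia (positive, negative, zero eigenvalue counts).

Answer: (1, 1, 1)

Derivation:
step 0: pivot -3 → sign −
step 1: pivot 1/3 → sign +
step 2: row/col 2 already zero → sign 0
signature = (1, 1, 1)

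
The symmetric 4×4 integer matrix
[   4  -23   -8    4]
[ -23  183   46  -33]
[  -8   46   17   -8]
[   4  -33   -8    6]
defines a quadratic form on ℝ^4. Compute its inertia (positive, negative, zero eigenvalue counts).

step 0: pivot 4 → sign +
step 1: pivot 203/4 → sign +
step 2: pivot 1 → sign +
step 3: pivot 6/203 → sign +
signature = (4, 0, 0)

Answer: (4, 0, 0)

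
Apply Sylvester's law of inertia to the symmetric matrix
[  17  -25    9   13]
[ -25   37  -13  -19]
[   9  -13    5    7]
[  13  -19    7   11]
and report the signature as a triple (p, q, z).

Answer: (3, 0, 1)

Derivation:
step 0: pivot 17 → sign +
step 1: pivot 4/17 → sign +
step 2: pivot 1 → sign +
step 3: row/col 3 already zero → sign 0
signature = (3, 0, 1)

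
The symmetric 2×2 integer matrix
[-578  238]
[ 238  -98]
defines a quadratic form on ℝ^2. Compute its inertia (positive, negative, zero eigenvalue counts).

step 0: pivot -578 → sign −
step 1: row/col 1 already zero → sign 0
signature = (0, 1, 1)

Answer: (0, 1, 1)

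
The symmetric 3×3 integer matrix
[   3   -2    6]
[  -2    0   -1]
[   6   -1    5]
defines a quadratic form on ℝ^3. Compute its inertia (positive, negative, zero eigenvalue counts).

Answer: (1, 2, 0)

Derivation:
step 0: pivot 3 → sign +
step 1: pivot -4/3 → sign −
step 2: pivot -1/4 → sign −
signature = (1, 2, 0)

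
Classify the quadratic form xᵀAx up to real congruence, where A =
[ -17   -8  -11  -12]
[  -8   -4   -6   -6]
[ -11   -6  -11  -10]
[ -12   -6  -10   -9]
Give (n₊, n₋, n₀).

Answer: (1, 3, 0)

Derivation:
step 0: pivot -17 → sign −
step 1: pivot -4/17 → sign −
step 2: pivot -1 → sign −
step 3: pivot 1 → sign +
signature = (1, 3, 0)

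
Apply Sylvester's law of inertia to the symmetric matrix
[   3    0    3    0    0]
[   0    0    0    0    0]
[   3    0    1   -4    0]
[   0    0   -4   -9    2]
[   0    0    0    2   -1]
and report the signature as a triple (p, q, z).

Answer: (2, 2, 1)

Derivation:
step 0: pivot 3 → sign +
step 1: pivot -2 → sign −
step 2: pivot -1 → sign −
step 3: pivot 3 → sign +
step 4: row/col 4 already zero → sign 0
signature = (2, 2, 1)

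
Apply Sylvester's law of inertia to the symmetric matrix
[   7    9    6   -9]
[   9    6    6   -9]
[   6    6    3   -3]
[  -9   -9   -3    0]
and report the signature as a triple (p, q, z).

step 0: pivot 7 → sign +
step 1: pivot -39/7 → sign −
step 2: pivot -21/13 → sign −
step 3: pivot -6/7 → sign −
signature = (1, 3, 0)

Answer: (1, 3, 0)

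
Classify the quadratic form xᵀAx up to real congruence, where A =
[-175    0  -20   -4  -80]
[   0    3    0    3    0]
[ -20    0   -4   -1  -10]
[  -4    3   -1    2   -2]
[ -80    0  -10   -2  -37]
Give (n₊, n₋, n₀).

step 0: pivot -175 → sign −
step 1: pivot 3 → sign +
step 2: pivot -12/7 → sign −
step 3: pivot -221/300 → sign −
step 4: pivot 3/221 → sign +
signature = (2, 3, 0)

Answer: (2, 3, 0)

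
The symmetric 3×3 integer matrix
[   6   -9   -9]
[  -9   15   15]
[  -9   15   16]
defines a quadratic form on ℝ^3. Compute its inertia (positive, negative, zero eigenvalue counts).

Answer: (3, 0, 0)

Derivation:
step 0: pivot 6 → sign +
step 1: pivot 3/2 → sign +
step 2: pivot 1 → sign +
signature = (3, 0, 0)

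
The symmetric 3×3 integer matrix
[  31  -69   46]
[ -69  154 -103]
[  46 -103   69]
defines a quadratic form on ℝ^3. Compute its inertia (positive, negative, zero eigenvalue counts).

Answer: (2, 1, 0)

Derivation:
step 0: pivot 31 → sign +
step 1: pivot 13/31 → sign +
step 2: pivot -2/13 → sign −
signature = (2, 1, 0)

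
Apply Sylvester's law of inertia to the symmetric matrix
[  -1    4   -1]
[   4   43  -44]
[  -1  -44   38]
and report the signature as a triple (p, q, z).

step 0: pivot -1 → sign −
step 1: pivot 59 → sign +
step 2: pivot -3/59 → sign −
signature = (1, 2, 0)

Answer: (1, 2, 0)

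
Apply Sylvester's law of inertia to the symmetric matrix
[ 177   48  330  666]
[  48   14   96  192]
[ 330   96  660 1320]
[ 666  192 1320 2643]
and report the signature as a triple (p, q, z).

Answer: (3, 0, 1)

Derivation:
step 0: pivot 177 → sign +
step 1: pivot 58/59 → sign +
step 2: pivot 48/29 → sign +
step 3: row/col 3 already zero → sign 0
signature = (3, 0, 1)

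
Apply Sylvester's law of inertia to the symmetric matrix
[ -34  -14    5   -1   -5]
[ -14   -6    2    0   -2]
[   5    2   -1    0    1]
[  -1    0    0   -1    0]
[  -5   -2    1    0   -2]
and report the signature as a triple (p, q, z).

step 0: pivot -34 → sign −
step 1: pivot -4/17 → sign −
step 2: pivot -1/4 → sign −
step 3: pivot -1 → sign −
step 4: row/col 4 already zero → sign 0
signature = (0, 4, 1)

Answer: (0, 4, 1)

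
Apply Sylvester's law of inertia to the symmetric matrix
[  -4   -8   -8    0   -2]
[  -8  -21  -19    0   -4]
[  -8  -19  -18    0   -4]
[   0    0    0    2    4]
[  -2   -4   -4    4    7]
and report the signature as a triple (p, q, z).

Answer: (1, 3, 1)

Derivation:
step 0: pivot -4 → sign −
step 1: pivot -5 → sign −
step 2: pivot -1/5 → sign −
step 3: pivot 2 → sign +
step 4: row/col 4 already zero → sign 0
signature = (1, 3, 1)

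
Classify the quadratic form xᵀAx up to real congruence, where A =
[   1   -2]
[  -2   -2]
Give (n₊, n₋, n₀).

step 0: pivot 1 → sign +
step 1: pivot -6 → sign −
signature = (1, 1, 0)

Answer: (1, 1, 0)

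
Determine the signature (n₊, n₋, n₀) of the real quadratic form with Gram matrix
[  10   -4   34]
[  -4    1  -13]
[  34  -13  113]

step 0: pivot 10 → sign +
step 1: pivot -3/5 → sign −
step 2: pivot -2 → sign −
signature = (1, 2, 0)

Answer: (1, 2, 0)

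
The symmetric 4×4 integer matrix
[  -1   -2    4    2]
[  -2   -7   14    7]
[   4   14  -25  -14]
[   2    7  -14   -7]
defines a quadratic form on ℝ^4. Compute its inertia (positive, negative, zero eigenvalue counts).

Answer: (1, 2, 1)

Derivation:
step 0: pivot -1 → sign −
step 1: pivot -3 → sign −
step 2: pivot 3 → sign +
step 3: row/col 3 already zero → sign 0
signature = (1, 2, 1)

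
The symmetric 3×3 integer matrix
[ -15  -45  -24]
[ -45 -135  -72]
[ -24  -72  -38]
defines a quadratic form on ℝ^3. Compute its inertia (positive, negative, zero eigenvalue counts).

Answer: (1, 1, 1)

Derivation:
step 0: pivot -15 → sign −
step 1: pivot 2/5 → sign +
step 2: row/col 2 already zero → sign 0
signature = (1, 1, 1)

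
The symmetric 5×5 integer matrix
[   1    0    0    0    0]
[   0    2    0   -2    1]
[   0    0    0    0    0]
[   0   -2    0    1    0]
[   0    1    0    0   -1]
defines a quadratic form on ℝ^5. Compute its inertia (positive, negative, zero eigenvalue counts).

step 0: pivot 1 → sign +
step 1: pivot 2 → sign +
step 2: pivot -1 → sign −
step 3: pivot -1/2 → sign −
step 4: row/col 4 already zero → sign 0
signature = (2, 2, 1)

Answer: (2, 2, 1)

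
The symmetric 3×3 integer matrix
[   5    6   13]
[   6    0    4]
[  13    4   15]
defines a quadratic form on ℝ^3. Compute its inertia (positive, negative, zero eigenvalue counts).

step 0: pivot 5 → sign +
step 1: pivot -36/5 → sign −
step 2: pivot -1/9 → sign −
signature = (1, 2, 0)

Answer: (1, 2, 0)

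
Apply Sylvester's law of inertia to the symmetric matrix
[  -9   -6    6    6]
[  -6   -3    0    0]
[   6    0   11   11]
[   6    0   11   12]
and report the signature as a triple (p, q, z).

step 0: pivot -9 → sign −
step 1: pivot 1 → sign +
step 2: pivot -1 → sign −
step 3: pivot 1 → sign +
signature = (2, 2, 0)

Answer: (2, 2, 0)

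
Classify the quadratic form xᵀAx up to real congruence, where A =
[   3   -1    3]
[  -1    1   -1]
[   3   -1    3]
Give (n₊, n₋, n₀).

step 0: pivot 3 → sign +
step 1: pivot 2/3 → sign +
step 2: row/col 2 already zero → sign 0
signature = (2, 0, 1)

Answer: (2, 0, 1)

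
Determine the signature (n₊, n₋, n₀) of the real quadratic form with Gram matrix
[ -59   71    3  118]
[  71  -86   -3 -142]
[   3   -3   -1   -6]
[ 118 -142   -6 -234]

step 0: pivot -59 → sign −
step 1: pivot -33/59 → sign −
step 2: pivot -2/11 → sign −
step 3: pivot 2 → sign +
signature = (1, 3, 0)

Answer: (1, 3, 0)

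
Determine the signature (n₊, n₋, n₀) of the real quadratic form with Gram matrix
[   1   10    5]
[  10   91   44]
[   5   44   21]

Answer: (1, 1, 1)

Derivation:
step 0: pivot 1 → sign +
step 1: pivot -9 → sign −
step 2: row/col 2 already zero → sign 0
signature = (1, 1, 1)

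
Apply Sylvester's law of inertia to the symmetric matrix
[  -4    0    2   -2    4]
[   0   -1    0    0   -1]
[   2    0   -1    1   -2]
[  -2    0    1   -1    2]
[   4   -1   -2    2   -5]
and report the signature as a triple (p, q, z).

step 0: pivot -4 → sign −
step 1: pivot -1 → sign −
step 2: row/col 2 already zero → sign 0
step 3: row/col 3 already zero → sign 0
step 4: row/col 4 already zero → sign 0
signature = (0, 2, 3)

Answer: (0, 2, 3)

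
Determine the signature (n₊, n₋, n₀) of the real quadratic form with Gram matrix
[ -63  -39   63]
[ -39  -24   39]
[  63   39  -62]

step 0: pivot -63 → sign −
step 1: pivot 1/7 → sign +
step 2: pivot 1 → sign +
signature = (2, 1, 0)

Answer: (2, 1, 0)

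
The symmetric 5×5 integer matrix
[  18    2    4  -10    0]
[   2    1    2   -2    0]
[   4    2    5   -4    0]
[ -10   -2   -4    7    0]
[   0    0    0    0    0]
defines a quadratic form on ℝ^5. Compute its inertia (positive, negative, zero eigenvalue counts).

Answer: (4, 0, 1)

Derivation:
step 0: pivot 18 → sign +
step 1: pivot 7/9 → sign +
step 2: pivot 1 → sign +
step 3: pivot 3/7 → sign +
step 4: row/col 4 already zero → sign 0
signature = (4, 0, 1)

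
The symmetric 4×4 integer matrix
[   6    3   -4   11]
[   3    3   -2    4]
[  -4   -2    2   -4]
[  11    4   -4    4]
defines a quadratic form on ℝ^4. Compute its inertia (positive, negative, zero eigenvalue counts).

Answer: (2, 2, 0)

Derivation:
step 0: pivot 6 → sign +
step 1: pivot 3/2 → sign +
step 2: pivot -2/3 → sign −
step 3: pivot -1 → sign −
signature = (2, 2, 0)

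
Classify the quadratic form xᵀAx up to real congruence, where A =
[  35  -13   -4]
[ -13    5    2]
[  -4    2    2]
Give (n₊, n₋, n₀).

Answer: (2, 0, 1)

Derivation:
step 0: pivot 35 → sign +
step 1: pivot 6/35 → sign +
step 2: row/col 2 already zero → sign 0
signature = (2, 0, 1)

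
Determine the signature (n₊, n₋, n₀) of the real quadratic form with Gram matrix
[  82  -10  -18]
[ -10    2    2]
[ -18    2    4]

Answer: (2, 0, 1)

Derivation:
step 0: pivot 82 → sign +
step 1: pivot 32/41 → sign +
step 2: row/col 2 already zero → sign 0
signature = (2, 0, 1)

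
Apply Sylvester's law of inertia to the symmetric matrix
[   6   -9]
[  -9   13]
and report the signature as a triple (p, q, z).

step 0: pivot 6 → sign +
step 1: pivot -1/2 → sign −
signature = (1, 1, 0)

Answer: (1, 1, 0)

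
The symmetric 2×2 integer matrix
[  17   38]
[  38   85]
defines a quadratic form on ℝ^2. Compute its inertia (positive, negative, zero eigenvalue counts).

Answer: (2, 0, 0)

Derivation:
step 0: pivot 17 → sign +
step 1: pivot 1/17 → sign +
signature = (2, 0, 0)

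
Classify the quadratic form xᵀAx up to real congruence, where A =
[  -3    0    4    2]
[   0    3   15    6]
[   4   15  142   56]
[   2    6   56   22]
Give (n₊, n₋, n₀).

step 0: pivot -3 → sign −
step 1: pivot 3 → sign +
step 2: pivot 217/3 → sign +
step 3: pivot -6/217 → sign −
signature = (2, 2, 0)

Answer: (2, 2, 0)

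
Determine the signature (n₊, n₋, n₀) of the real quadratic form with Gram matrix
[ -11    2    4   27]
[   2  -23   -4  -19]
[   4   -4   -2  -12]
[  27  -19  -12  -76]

step 0: pivot -11 → sign −
step 1: pivot -249/11 → sign −
step 2: pivot -6/83 → sign −
step 3: pivot -2/3 → sign −
signature = (0, 4, 0)

Answer: (0, 4, 0)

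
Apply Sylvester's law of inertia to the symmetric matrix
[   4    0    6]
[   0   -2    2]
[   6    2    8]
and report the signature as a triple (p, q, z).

step 0: pivot 4 → sign +
step 1: pivot -2 → sign −
step 2: pivot 1 → sign +
signature = (2, 1, 0)

Answer: (2, 1, 0)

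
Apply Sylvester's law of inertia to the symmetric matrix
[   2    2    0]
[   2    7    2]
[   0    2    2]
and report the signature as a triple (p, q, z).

step 0: pivot 2 → sign +
step 1: pivot 5 → sign +
step 2: pivot 6/5 → sign +
signature = (3, 0, 0)

Answer: (3, 0, 0)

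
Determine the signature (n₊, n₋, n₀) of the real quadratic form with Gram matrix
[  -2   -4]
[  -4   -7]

step 0: pivot -2 → sign −
step 1: pivot 1 → sign +
signature = (1, 1, 0)

Answer: (1, 1, 0)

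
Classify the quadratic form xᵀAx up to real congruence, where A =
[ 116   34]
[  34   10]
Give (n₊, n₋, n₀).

step 0: pivot 116 → sign +
step 1: pivot 1/29 → sign +
signature = (2, 0, 0)

Answer: (2, 0, 0)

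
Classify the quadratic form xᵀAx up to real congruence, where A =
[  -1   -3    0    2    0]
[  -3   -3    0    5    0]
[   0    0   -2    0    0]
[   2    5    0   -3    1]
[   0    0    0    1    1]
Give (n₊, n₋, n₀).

step 0: pivot -1 → sign −
step 1: pivot 6 → sign +
step 2: pivot -2 → sign −
step 3: pivot 5/6 → sign +
step 4: pivot -1/5 → sign −
signature = (2, 3, 0)

Answer: (2, 3, 0)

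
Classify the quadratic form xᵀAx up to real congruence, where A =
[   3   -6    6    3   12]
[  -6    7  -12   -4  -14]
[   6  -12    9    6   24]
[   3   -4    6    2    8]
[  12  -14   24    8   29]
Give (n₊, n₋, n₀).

Answer: (2, 3, 0)

Derivation:
step 0: pivot 3 → sign +
step 1: pivot -5 → sign −
step 2: pivot -3 → sign −
step 3: pivot -1/5 → sign −
step 4: pivot 1 → sign +
signature = (2, 3, 0)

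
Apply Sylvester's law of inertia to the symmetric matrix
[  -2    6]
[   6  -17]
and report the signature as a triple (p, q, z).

step 0: pivot -2 → sign −
step 1: pivot 1 → sign +
signature = (1, 1, 0)

Answer: (1, 1, 0)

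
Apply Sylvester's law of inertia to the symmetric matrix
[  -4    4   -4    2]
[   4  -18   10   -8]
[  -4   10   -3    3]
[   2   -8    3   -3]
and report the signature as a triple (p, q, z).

step 0: pivot -4 → sign −
step 1: pivot -14 → sign −
step 2: pivot 25/7 → sign +
step 3: pivot -3/25 → sign −
signature = (1, 3, 0)

Answer: (1, 3, 0)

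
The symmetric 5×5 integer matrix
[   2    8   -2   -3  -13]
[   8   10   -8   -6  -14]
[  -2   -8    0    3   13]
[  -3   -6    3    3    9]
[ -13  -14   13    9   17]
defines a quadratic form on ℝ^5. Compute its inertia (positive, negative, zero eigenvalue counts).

step 0: pivot 2 → sign +
step 1: pivot -22 → sign −
step 2: pivot -2 → sign −
step 3: pivot 3/22 → sign +
step 4: pivot -2 → sign −
signature = (2, 3, 0)

Answer: (2, 3, 0)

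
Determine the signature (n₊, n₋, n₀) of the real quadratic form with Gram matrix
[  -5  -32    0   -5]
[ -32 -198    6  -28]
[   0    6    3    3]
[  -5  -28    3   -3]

step 0: pivot -5 → sign −
step 1: pivot 34/5 → sign +
step 2: pivot -39/17 → sign −
step 3: pivot -3/13 → sign −
signature = (1, 3, 0)

Answer: (1, 3, 0)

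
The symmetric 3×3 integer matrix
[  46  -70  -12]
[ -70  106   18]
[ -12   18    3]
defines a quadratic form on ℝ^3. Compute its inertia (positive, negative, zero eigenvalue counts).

Answer: (1, 1, 1)

Derivation:
step 0: pivot 46 → sign +
step 1: pivot -12/23 → sign −
step 2: row/col 2 already zero → sign 0
signature = (1, 1, 1)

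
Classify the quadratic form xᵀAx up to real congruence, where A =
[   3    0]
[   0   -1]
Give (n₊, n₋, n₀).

Answer: (1, 1, 0)

Derivation:
step 0: pivot 3 → sign +
step 1: pivot -1 → sign −
signature = (1, 1, 0)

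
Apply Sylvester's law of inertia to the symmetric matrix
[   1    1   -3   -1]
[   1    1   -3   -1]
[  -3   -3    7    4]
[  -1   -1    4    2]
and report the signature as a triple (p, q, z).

step 0: pivot 1 → sign +
step 1: pivot -2 → sign −
step 2: pivot 3/2 → sign +
step 3: row/col 3 already zero → sign 0
signature = (2, 1, 1)

Answer: (2, 1, 1)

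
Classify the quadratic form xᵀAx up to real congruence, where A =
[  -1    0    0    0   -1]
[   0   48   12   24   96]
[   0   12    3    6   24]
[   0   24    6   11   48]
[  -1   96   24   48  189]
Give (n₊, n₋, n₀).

Answer: (1, 3, 1)

Derivation:
step 0: pivot -1 → sign −
step 1: pivot 48 → sign +
step 2: pivot -1 → sign −
step 3: pivot -2 → sign −
step 4: row/col 4 already zero → sign 0
signature = (1, 3, 1)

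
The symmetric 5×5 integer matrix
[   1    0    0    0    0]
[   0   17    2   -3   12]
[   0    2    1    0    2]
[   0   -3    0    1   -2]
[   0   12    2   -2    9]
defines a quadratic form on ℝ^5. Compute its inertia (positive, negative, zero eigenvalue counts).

step 0: pivot 1 → sign +
step 1: pivot 17 → sign +
step 2: pivot 13/17 → sign +
step 3: pivot 4/13 → sign +
step 4: row/col 4 already zero → sign 0
signature = (4, 0, 1)

Answer: (4, 0, 1)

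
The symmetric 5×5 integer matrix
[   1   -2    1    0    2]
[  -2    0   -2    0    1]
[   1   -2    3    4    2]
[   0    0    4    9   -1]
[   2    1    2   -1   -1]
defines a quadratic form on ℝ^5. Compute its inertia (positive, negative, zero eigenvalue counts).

Answer: (4, 1, 0)

Derivation:
step 0: pivot 1 → sign +
step 1: pivot -4 → sign −
step 2: pivot 2 → sign +
step 3: pivot 1 → sign +
step 4: pivot 1/4 → sign +
signature = (4, 1, 0)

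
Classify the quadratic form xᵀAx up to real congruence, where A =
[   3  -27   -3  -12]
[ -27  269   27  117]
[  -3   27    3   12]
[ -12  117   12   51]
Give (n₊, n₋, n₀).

step 0: pivot 3 → sign +
step 1: pivot 26 → sign +
step 2: pivot -3/26 → sign −
step 3: row/col 3 already zero → sign 0
signature = (2, 1, 1)

Answer: (2, 1, 1)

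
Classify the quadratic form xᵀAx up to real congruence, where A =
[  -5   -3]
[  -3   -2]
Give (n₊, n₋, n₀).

step 0: pivot -5 → sign −
step 1: pivot -1/5 → sign −
signature = (0, 2, 0)

Answer: (0, 2, 0)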